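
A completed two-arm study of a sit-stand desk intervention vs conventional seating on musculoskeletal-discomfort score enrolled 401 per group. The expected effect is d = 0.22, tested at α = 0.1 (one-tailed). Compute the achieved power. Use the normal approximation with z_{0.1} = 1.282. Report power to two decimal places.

power ≈ 0.97

For two equal groups, power = Φ(d·√(n/2) − z_{α}).
d·√(n/2) = 0.22 × √(401/2) = 0.22 × 14.160 = 3.115.
z_β = 3.115 − 1.282 = 1.833.
Power = Φ(1.833) = 0.967.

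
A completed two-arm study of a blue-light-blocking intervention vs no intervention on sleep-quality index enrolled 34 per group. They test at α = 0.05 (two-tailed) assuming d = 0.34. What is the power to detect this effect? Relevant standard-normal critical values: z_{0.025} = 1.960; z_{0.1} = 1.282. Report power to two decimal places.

power ≈ 0.29

For two equal groups, power = Φ(d·√(n/2) − z_{α/2}).
d·√(n/2) = 0.34 × √(34/2) = 0.34 × 4.123 = 1.402.
z_β = 1.402 − 1.960 = -0.558.
Power = Φ(-0.558) = 0.288.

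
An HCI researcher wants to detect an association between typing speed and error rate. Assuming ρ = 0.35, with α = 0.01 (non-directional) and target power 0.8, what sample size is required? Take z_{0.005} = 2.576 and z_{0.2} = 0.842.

n = 91

Fisher's z: C = ½·ln((1+r)/(1−r)) = ½·ln(2.0769) = 0.3654.
n = ((z_{α/2} + z_β)/C)² + 3.
(2.576 + 0.842) / 0.3654 = 3.418 / 0.3654 = 9.354.
n = 9.354² + 3 = 87.50 + 3 = 90.5.
Round up.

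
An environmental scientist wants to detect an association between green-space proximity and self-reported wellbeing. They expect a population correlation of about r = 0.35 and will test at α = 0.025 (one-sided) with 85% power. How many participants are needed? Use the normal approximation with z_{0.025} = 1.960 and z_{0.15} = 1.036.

Fisher's z: C = ½·ln((1+r)/(1−r)) = ½·ln(2.0769) = 0.3654.
n = ((z_{α} + z_β)/C)² + 3.
(1.960 + 1.036) / 0.3654 = 2.996 / 0.3654 = 8.199.
n = 8.199² + 3 = 67.23 + 3 = 70.2.
Round up.

n = 71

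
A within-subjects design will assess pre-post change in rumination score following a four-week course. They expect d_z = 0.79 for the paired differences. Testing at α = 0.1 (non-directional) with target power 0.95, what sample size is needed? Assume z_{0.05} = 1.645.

n = 18 pairs

For a paired (one-sample on differences) test: n = ((z_{α/2} + z_β) / d)².
z_{α/2} + z_β = 1.645 + 1.645 = 3.290.
n = (3.290 / 0.79)² = 4.165² = 17.34.
Round up.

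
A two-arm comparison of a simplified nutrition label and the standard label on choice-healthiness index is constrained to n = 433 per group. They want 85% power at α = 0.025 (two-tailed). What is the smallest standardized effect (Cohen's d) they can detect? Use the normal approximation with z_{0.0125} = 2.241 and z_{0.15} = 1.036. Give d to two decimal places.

d_min ≈ 0.22

For two independent groups of n = 433 each: d_min = (z_{α/2} + z_β)·√(2/n).
z-sum = 2.241 + 1.036 = 3.277.
d_min = 3.277 × √(2/433) = 3.277 × 0.0680 = 0.223.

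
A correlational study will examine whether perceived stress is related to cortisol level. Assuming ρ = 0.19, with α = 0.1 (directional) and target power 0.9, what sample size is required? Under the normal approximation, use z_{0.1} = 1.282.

Fisher's z: C = ½·ln((1+r)/(1−r)) = ½·ln(1.4691) = 0.1923.
n = ((z_{α} + z_β)/C)² + 3.
(1.282 + 1.282) / 0.1923 = 2.564 / 0.1923 = 13.333.
n = 13.333² + 3 = 177.78 + 3 = 180.8.
Round up.

n = 181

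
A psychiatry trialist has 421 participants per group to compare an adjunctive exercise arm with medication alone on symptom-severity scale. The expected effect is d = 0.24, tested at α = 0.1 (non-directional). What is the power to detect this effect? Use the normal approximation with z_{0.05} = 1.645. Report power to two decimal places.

power ≈ 0.97

For two equal groups, power = Φ(d·√(n/2) − z_{α/2}).
d·√(n/2) = 0.24 × √(421/2) = 0.24 × 14.509 = 3.482.
z_β = 3.482 − 1.645 = 1.837.
Power = Φ(1.837) = 0.967.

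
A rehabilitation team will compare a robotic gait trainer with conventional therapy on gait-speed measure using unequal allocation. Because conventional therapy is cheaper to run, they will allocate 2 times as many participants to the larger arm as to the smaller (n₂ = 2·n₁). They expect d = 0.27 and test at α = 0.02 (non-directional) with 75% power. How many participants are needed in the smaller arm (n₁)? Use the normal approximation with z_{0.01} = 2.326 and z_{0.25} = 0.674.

n₁ = 186

With allocation ratio k = n₂/n₁ = 2, Var(x̄₁−x̄₂) = σ²(1/n₁ + 1/(k·n₁)) = σ²·(k+1)/(k·n₁).
So n₁ = (1 + 1/k)·((z_{α/2} + z_β)/d)² = 1.500 × (3.000/0.27)².
n₁ = 1.500 × 123.46 = 185.2.
Round up: n₁ = 186, giving n₂ = 2 × 186 = 372.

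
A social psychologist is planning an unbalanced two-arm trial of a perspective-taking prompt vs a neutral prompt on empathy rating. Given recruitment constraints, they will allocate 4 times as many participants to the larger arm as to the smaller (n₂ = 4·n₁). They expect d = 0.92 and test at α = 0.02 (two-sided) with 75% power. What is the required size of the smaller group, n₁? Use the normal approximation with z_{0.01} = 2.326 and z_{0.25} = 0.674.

With allocation ratio k = n₂/n₁ = 4, Var(x̄₁−x̄₂) = σ²(1/n₁ + 1/(k·n₁)) = σ²·(k+1)/(k·n₁).
So n₁ = (1 + 1/k)·((z_{α/2} + z_β)/d)² = 1.250 × (3.000/0.92)².
n₁ = 1.250 × 10.63 = 13.3.
Round up: n₁ = 14, giving n₂ = 4 × 14 = 56.

n₁ = 14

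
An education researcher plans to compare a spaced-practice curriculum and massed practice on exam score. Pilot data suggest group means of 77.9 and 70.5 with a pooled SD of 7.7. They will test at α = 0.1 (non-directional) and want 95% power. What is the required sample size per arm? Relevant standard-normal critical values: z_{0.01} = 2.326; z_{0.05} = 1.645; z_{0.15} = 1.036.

n = 24 per group

Cohen's d = |M₁ − M₂| / SD_pooled = |77.9 − 70.5| / 7.7 = 7.4 / 7.7 = 0.961.
For two independent groups with equal n: n = 2·((z_{α/2} + z_β) / d)².
z_{α/2} + z_β = 1.645 + 1.645 = 3.290.
n = 2 × (3.290 / 0.961)² = 2 × 3.424² = 2 × 11.72 = 23.4.
Round up to the next whole participant.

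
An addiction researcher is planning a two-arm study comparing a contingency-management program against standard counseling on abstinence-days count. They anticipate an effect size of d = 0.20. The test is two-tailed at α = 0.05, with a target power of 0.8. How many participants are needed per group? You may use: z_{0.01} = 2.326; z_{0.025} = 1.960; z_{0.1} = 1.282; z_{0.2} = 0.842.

For two independent groups with equal n: n = 2·((z_{α/2} + z_β) / d)².
z_{α/2} + z_β = 1.960 + 0.842 = 2.802.
n = 2 × (2.802 / 0.20)² = 2 × 14.010² = 2 × 196.28 = 392.6.
Round up to the next whole participant.

n = 393 per group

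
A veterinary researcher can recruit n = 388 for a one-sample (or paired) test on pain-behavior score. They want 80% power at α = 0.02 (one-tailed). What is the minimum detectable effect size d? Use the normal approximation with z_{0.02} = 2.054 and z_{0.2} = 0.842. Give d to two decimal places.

d_min ≈ 0.15

For a single sample (or paired design) of n = 388: d_min = (z_{α} + z_β)/√n.
z-sum = 2.054 + 0.842 = 2.896.
d_min = 2.896 / √388 = 2.896 / 19.698 = 0.147.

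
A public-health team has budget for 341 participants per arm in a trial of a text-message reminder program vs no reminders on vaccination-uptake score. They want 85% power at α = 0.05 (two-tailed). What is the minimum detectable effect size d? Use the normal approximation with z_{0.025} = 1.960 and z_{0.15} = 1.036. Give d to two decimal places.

For two independent groups of n = 341 each: d_min = (z_{α/2} + z_β)·√(2/n).
z-sum = 1.960 + 1.036 = 2.996.
d_min = 2.996 × √(2/341) = 2.996 × 0.0766 = 0.229.

d_min ≈ 0.23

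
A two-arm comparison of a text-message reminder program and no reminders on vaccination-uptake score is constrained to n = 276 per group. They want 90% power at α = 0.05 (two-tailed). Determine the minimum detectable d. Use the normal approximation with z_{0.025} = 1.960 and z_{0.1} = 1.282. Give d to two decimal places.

For two independent groups of n = 276 each: d_min = (z_{α/2} + z_β)·√(2/n).
z-sum = 1.960 + 1.282 = 3.242.
d_min = 3.242 × √(2/276) = 3.242 × 0.0851 = 0.276.

d_min ≈ 0.28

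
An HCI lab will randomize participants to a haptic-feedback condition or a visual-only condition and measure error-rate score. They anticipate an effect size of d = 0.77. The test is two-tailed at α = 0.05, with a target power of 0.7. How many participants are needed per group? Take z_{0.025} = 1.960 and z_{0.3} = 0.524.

For two independent groups with equal n: n = 2·((z_{α/2} + z_β) / d)².
z_{α/2} + z_β = 1.960 + 0.524 = 2.484.
n = 2 × (2.484 / 0.77)² = 2 × 3.226² = 2 × 10.41 = 20.8.
Round up to the next whole participant.

n = 21 per group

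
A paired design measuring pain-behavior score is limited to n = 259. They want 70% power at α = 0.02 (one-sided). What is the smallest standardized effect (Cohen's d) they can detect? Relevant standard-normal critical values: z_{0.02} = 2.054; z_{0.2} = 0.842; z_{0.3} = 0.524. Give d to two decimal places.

For a single sample (or paired design) of n = 259: d_min = (z_{α} + z_β)/√n.
z-sum = 2.054 + 0.524 = 2.578.
d_min = 2.578 / √259 = 2.578 / 16.093 = 0.160.

d_min ≈ 0.16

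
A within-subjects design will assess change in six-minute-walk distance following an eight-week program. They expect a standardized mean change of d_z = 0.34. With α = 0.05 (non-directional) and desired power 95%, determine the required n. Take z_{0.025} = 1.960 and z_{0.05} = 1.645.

For a paired (one-sample on differences) test: n = ((z_{α/2} + z_β) / d)².
z_{α/2} + z_β = 1.960 + 1.645 = 3.605.
n = (3.605 / 0.34)² = 10.603² = 112.42.
Round up.

n = 113 pairs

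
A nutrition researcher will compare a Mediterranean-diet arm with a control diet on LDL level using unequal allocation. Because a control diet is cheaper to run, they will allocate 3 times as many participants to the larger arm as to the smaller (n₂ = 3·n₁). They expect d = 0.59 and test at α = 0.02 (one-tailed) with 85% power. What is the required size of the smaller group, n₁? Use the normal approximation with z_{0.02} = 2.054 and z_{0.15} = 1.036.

n₁ = 37

With allocation ratio k = n₂/n₁ = 3, Var(x̄₁−x̄₂) = σ²(1/n₁ + 1/(k·n₁)) = σ²·(k+1)/(k·n₁).
So n₁ = (1 + 1/k)·((z_{α} + z_β)/d)² = 1.333 × (3.090/0.59)².
n₁ = 1.333 × 27.43 = 36.6.
Round up: n₁ = 37, giving n₂ = 3 × 37 = 111.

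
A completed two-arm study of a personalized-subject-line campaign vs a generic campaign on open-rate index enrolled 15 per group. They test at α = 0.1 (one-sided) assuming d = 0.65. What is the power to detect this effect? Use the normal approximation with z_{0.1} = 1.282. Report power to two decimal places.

power ≈ 0.69

For two equal groups, power = Φ(d·√(n/2) − z_{α}).
d·√(n/2) = 0.65 × √(15/2) = 0.65 × 2.739 = 1.780.
z_β = 1.780 − 1.282 = 0.498.
Power = Φ(0.498) = 0.691.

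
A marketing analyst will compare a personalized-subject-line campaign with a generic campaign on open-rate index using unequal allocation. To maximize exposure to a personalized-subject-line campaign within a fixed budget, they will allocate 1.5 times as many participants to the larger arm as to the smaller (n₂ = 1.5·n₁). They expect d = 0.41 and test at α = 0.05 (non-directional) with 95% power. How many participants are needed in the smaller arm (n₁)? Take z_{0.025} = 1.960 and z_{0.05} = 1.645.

With allocation ratio k = n₂/n₁ = 1.5, Var(x̄₁−x̄₂) = σ²(1/n₁ + 1/(k·n₁)) = σ²·(k+1)/(k·n₁).
So n₁ = (1 + 1/k)·((z_{α/2} + z_β)/d)² = 1.667 × (3.605/0.41)².
n₁ = 1.667 × 77.31 = 128.9.
Round up: n₁ = 129, giving n₂ = ⌈1.5 × 129⌉ = ⌈193.5⌉ = 194.

n₁ = 129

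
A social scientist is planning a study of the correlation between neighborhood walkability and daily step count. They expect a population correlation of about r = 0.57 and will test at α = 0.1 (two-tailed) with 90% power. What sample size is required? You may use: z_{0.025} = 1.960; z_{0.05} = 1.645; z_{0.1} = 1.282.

Fisher's z: C = ½·ln((1+r)/(1−r)) = ½·ln(3.6512) = 0.6475.
n = ((z_{α/2} + z_β)/C)² + 3.
(1.645 + 1.282) / 0.6475 = 2.927 / 0.6475 = 4.520.
n = 4.520² + 3 = 20.43 + 3 = 23.4.
Round up.

n = 24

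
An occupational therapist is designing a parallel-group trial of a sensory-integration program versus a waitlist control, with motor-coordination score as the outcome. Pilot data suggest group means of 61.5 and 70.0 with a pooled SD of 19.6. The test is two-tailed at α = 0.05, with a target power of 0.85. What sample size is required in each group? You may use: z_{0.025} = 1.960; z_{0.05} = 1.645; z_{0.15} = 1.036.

Cohen's d = |M₁ − M₂| / SD_pooled = |61.5 − 70.0| / 19.6 = 8.5 / 19.6 = 0.434.
For two independent groups with equal n: n = 2·((z_{α/2} + z_β) / d)².
z_{α/2} + z_β = 1.960 + 1.036 = 2.996.
n = 2 × (2.996 / 0.434)² = 2 × 6.903² = 2 × 47.65 = 95.3.
Round up to the next whole participant.

n = 96 per group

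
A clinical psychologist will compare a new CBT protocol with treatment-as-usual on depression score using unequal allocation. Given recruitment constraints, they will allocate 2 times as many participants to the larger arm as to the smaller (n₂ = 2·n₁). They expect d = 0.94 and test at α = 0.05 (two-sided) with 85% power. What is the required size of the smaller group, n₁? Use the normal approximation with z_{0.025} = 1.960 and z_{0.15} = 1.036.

n₁ = 16

With allocation ratio k = n₂/n₁ = 2, Var(x̄₁−x̄₂) = σ²(1/n₁ + 1/(k·n₁)) = σ²·(k+1)/(k·n₁).
So n₁ = (1 + 1/k)·((z_{α/2} + z_β)/d)² = 1.500 × (2.996/0.94)².
n₁ = 1.500 × 10.16 = 15.2.
Round up: n₁ = 16, giving n₂ = 2 × 16 = 32.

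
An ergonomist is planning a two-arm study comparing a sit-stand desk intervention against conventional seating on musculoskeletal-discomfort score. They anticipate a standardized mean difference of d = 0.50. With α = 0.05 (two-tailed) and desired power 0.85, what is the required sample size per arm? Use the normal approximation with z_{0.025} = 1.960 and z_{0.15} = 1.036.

n = 72 per group

For two independent groups with equal n: n = 2·((z_{α/2} + z_β) / d)².
z_{α/2} + z_β = 1.960 + 1.036 = 2.996.
n = 2 × (2.996 / 0.50)² = 2 × 5.992² = 2 × 35.90 = 71.8.
Round up to the next whole participant.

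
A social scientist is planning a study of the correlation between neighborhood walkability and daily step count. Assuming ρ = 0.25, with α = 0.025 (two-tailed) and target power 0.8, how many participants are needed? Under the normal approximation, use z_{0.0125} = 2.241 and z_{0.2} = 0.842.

n = 149

Fisher's z: C = ½·ln((1+r)/(1−r)) = ½·ln(1.6667) = 0.2554.
n = ((z_{α/2} + z_β)/C)² + 3.
(2.241 + 0.842) / 0.2554 = 3.083 / 0.2554 = 12.071.
n = 12.071² + 3 = 145.72 + 3 = 148.7.
Round up.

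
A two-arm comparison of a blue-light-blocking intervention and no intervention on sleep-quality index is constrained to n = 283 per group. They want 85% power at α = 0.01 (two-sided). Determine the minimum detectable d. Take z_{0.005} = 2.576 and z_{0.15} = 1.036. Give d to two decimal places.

d_min ≈ 0.30

For two independent groups of n = 283 each: d_min = (z_{α/2} + z_β)·√(2/n).
z-sum = 2.576 + 1.036 = 3.612.
d_min = 3.612 × √(2/283) = 3.612 × 0.0841 = 0.304.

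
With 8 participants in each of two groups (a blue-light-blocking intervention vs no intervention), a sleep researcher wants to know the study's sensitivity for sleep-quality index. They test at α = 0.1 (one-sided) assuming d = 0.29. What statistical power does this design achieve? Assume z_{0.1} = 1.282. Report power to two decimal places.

power ≈ 0.24

For two equal groups, power = Φ(d·√(n/2) − z_{α}).
d·√(n/2) = 0.29 × √(8/2) = 0.29 × 2.000 = 0.580.
z_β = 0.580 − 1.282 = -0.702.
Power = Φ(-0.702) = 0.241.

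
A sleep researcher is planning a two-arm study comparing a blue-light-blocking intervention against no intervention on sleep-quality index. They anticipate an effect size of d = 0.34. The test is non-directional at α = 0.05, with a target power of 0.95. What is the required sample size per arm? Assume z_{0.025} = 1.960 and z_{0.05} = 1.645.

n = 225 per group

For two independent groups with equal n: n = 2·((z_{α/2} + z_β) / d)².
z_{α/2} + z_β = 1.960 + 1.645 = 3.605.
n = 2 × (3.605 / 0.34)² = 2 × 10.603² = 2 × 112.42 = 224.8.
Round up to the next whole participant.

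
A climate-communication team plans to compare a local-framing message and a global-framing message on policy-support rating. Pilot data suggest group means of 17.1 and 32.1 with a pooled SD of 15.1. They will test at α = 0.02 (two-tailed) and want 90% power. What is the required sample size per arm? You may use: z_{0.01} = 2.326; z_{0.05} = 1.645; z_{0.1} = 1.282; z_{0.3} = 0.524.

Cohen's d = |M₁ − M₂| / SD_pooled = |17.1 − 32.1| / 15.1 = 15.0 / 15.1 = 0.993.
For two independent groups with equal n: n = 2·((z_{α/2} + z_β) / d)².
z_{α/2} + z_β = 2.326 + 1.282 = 3.608.
n = 2 × (3.608 / 0.993)² = 2 × 3.633² = 2 × 13.20 = 26.4.
Round up to the next whole participant.

n = 27 per group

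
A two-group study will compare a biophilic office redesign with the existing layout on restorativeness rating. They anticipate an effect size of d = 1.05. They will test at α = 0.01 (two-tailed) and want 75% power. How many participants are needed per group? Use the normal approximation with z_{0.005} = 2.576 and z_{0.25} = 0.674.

n = 20 per group

For two independent groups with equal n: n = 2·((z_{α/2} + z_β) / d)².
z_{α/2} + z_β = 2.576 + 0.674 = 3.250.
n = 2 × (3.250 / 1.05)² = 2 × 3.095² = 2 × 9.58 = 19.2.
Round up to the next whole participant.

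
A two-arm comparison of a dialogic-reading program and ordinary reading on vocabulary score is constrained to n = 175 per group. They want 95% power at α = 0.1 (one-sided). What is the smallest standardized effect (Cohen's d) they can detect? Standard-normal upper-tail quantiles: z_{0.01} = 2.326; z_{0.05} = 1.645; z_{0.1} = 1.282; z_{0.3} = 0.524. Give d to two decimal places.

For two independent groups of n = 175 each: d_min = (z_{α} + z_β)·√(2/n).
z-sum = 1.282 + 1.645 = 2.927.
d_min = 2.927 × √(2/175) = 2.927 × 0.1069 = 0.313.

d_min ≈ 0.31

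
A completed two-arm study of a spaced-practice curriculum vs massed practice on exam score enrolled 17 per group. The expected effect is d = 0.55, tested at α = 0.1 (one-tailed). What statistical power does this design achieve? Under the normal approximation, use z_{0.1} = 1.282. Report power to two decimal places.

power ≈ 0.63

For two equal groups, power = Φ(d·√(n/2) − z_{α}).
d·√(n/2) = 0.55 × √(17/2) = 0.55 × 2.915 = 1.604.
z_β = 1.604 − 1.282 = 0.322.
Power = Φ(0.322) = 0.626.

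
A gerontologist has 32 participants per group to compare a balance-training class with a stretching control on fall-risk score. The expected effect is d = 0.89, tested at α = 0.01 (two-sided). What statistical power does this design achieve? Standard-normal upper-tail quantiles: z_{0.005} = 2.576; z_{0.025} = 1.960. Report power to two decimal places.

For two equal groups, power = Φ(d·√(n/2) − z_{α/2}).
d·√(n/2) = 0.89 × √(32/2) = 0.89 × 4.000 = 3.560.
z_β = 3.560 − 2.576 = 0.984.
Power = Φ(0.984) = 0.837.

power ≈ 0.84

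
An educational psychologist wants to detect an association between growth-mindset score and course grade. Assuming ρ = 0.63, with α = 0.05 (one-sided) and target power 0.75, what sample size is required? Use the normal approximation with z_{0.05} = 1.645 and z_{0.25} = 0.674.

Fisher's z: C = ½·ln((1+r)/(1−r)) = ½·ln(4.4054) = 0.7414.
n = ((z_{α} + z_β)/C)² + 3.
(1.645 + 0.674) / 0.7414 = 2.319 / 0.7414 = 3.128.
n = 3.128² + 3 = 9.78 + 3 = 12.8.
Round up.

n = 13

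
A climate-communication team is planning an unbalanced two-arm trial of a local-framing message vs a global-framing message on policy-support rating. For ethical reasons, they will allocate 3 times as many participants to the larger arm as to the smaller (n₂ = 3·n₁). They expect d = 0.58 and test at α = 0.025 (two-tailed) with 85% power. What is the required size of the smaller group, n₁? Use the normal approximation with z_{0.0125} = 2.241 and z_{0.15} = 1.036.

With allocation ratio k = n₂/n₁ = 3, Var(x̄₁−x̄₂) = σ²(1/n₁ + 1/(k·n₁)) = σ²·(k+1)/(k·n₁).
So n₁ = (1 + 1/k)·((z_{α/2} + z_β)/d)² = 1.333 × (3.277/0.58)².
n₁ = 1.333 × 31.92 = 42.6.
Round up: n₁ = 43, giving n₂ = 3 × 43 = 129.

n₁ = 43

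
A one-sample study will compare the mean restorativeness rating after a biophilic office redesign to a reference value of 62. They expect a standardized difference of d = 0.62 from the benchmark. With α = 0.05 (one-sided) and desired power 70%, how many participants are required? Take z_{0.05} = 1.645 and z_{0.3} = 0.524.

For a one-sample test: n = ((z_{α} + z_β) / d)².
z_{α} + z_β = 1.645 + 0.524 = 2.169.
n = (2.169 / 0.62)² = 3.498² = 12.24.
Round up.

n = 13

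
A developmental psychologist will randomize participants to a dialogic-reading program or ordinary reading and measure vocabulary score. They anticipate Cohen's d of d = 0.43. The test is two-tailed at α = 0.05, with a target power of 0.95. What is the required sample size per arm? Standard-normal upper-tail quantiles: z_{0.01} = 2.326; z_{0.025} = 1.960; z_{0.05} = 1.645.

For two independent groups with equal n: n = 2·((z_{α/2} + z_β) / d)².
z_{α/2} + z_β = 1.960 + 1.645 = 3.605.
n = 2 × (3.605 / 0.43)² = 2 × 8.384² = 2 × 70.29 = 140.6.
Round up to the next whole participant.

n = 141 per group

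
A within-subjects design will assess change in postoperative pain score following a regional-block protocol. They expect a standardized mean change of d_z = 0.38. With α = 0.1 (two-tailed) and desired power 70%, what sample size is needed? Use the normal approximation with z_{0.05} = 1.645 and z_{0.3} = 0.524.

For a paired (one-sample on differences) test: n = ((z_{α/2} + z_β) / d)².
z_{α/2} + z_β = 1.645 + 0.524 = 2.169.
n = (2.169 / 0.38)² = 5.708² = 32.58.
Round up.

n = 33 pairs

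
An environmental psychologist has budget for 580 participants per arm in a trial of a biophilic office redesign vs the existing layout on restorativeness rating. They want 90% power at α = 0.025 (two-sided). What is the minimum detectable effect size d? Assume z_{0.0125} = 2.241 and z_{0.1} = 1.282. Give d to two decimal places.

d_min ≈ 0.21

For two independent groups of n = 580 each: d_min = (z_{α/2} + z_β)·√(2/n).
z-sum = 2.241 + 1.282 = 3.523.
d_min = 3.523 × √(2/580) = 3.523 × 0.0587 = 0.207.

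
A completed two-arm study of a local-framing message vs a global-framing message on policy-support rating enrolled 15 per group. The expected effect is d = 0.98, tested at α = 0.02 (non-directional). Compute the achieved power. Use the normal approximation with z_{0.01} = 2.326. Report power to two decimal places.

power ≈ 0.64

For two equal groups, power = Φ(d·√(n/2) − z_{α/2}).
d·√(n/2) = 0.98 × √(15/2) = 0.98 × 2.739 = 2.684.
z_β = 2.684 − 2.326 = 0.358.
Power = Φ(0.358) = 0.640.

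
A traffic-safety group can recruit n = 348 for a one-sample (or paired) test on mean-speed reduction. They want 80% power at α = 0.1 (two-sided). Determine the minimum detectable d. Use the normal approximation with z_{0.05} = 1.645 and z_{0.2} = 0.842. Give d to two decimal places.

d_min ≈ 0.13

For a single sample (or paired design) of n = 348: d_min = (z_{α/2} + z_β)/√n.
z-sum = 1.645 + 0.842 = 2.487.
d_min = 2.487 / √348 = 2.487 / 18.655 = 0.133.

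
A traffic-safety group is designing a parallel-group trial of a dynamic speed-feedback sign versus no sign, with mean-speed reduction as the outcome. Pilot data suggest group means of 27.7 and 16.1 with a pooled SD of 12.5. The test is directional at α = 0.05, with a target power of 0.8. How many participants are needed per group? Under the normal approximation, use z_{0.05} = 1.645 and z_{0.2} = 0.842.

Cohen's d = |M₁ − M₂| / SD_pooled = |27.7 − 16.1| / 12.5 = 11.6 / 12.5 = 0.928.
For two independent groups with equal n: n = 2·((z_{α} + z_β) / d)².
z_{α} + z_β = 1.645 + 0.842 = 2.487.
n = 2 × (2.487 / 0.928)² = 2 × 2.680² = 2 × 7.18 = 14.4.
Round up to the next whole participant.

n = 15 per group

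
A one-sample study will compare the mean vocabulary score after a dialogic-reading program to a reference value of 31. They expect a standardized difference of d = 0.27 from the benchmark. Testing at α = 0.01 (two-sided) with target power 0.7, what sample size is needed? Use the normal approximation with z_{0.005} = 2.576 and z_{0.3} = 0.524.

n = 132

For a one-sample test: n = ((z_{α/2} + z_β) / d)².
z_{α/2} + z_β = 2.576 + 0.524 = 3.100.
n = (3.100 / 0.27)² = 11.481² = 131.82.
Round up.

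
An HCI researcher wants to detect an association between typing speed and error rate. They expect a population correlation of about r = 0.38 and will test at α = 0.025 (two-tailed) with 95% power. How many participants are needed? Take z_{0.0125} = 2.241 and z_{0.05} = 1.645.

n = 98

Fisher's z: C = ½·ln((1+r)/(1−r)) = ½·ln(2.2258) = 0.4001.
n = ((z_{α/2} + z_β)/C)² + 3.
(2.241 + 1.645) / 0.4001 = 3.886 / 0.4001 = 9.713.
n = 9.713² + 3 = 94.33 + 3 = 97.3.
Round up.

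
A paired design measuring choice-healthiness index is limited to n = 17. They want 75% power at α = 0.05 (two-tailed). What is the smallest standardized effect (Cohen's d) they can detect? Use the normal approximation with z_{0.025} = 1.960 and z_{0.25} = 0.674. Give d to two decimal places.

d_min ≈ 0.64

For a single sample (or paired design) of n = 17: d_min = (z_{α/2} + z_β)/√n.
z-sum = 1.960 + 0.674 = 2.634.
d_min = 2.634 / √17 = 2.634 / 4.123 = 0.639.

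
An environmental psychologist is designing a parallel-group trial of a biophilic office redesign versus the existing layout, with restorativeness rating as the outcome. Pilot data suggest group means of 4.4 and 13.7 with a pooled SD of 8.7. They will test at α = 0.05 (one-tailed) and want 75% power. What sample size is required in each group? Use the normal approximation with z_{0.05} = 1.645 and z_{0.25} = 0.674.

n = 10 per group

Cohen's d = |M₁ − M₂| / SD_pooled = |4.4 − 13.7| / 8.7 = 9.3 / 8.7 = 1.069.
For two independent groups with equal n: n = 2·((z_{α} + z_β) / d)².
z_{α} + z_β = 1.645 + 0.674 = 2.319.
n = 2 × (2.319 / 1.069)² = 2 × 2.169² = 2 × 4.71 = 9.4.
Round up to the next whole participant.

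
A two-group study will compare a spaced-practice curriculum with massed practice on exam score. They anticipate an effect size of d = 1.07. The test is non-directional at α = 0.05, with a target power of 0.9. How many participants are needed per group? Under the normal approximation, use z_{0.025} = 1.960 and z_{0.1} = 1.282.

For two independent groups with equal n: n = 2·((z_{α/2} + z_β) / d)².
z_{α/2} + z_β = 1.960 + 1.282 = 3.242.
n = 2 × (3.242 / 1.07)² = 2 × 3.030² = 2 × 9.18 = 18.4.
Round up to the next whole participant.

n = 19 per group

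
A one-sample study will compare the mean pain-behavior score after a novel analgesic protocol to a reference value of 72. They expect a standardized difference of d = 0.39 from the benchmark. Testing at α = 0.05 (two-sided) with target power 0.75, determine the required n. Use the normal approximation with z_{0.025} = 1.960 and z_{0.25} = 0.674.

For a one-sample test: n = ((z_{α/2} + z_β) / d)².
z_{α/2} + z_β = 1.960 + 0.674 = 2.634.
n = (2.634 / 0.39)² = 6.754² = 45.61.
Round up.

n = 46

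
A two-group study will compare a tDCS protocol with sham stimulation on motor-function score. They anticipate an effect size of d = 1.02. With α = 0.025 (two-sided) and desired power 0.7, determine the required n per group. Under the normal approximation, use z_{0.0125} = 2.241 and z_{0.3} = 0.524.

n = 15 per group

For two independent groups with equal n: n = 2·((z_{α/2} + z_β) / d)².
z_{α/2} + z_β = 2.241 + 0.524 = 2.765.
n = 2 × (2.765 / 1.02)² = 2 × 2.711² = 2 × 7.35 = 14.7.
Round up to the next whole participant.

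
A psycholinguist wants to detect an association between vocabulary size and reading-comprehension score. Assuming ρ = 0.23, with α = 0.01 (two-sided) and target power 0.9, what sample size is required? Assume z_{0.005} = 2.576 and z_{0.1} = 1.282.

Fisher's z: C = ½·ln((1+r)/(1−r)) = ½·ln(1.5974) = 0.2342.
n = ((z_{α/2} + z_β)/C)² + 3.
(2.576 + 1.282) / 0.2342 = 3.858 / 0.2342 = 16.473.
n = 16.473² + 3 = 271.36 + 3 = 274.4.
Round up.

n = 275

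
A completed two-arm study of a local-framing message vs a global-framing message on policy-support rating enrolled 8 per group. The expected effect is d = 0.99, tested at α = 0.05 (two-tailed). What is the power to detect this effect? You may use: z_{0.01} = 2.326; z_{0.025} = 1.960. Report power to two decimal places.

For two equal groups, power = Φ(d·√(n/2) − z_{α/2}).
d·√(n/2) = 0.99 × √(8/2) = 0.99 × 2.000 = 1.980.
z_β = 1.980 − 1.960 = 0.020.
Power = Φ(0.020) = 0.508.

power ≈ 0.51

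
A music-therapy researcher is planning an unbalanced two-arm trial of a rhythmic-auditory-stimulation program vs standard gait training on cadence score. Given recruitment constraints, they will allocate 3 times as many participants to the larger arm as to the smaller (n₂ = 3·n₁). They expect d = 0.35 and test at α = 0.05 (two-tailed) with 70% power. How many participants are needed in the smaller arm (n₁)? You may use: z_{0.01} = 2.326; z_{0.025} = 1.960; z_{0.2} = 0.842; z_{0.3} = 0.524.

With allocation ratio k = n₂/n₁ = 3, Var(x̄₁−x̄₂) = σ²(1/n₁ + 1/(k·n₁)) = σ²·(k+1)/(k·n₁).
So n₁ = (1 + 1/k)·((z_{α/2} + z_β)/d)² = 1.333 × (2.484/0.35)².
n₁ = 1.333 × 50.37 = 67.2.
Round up: n₁ = 68, giving n₂ = 3 × 68 = 204.

n₁ = 68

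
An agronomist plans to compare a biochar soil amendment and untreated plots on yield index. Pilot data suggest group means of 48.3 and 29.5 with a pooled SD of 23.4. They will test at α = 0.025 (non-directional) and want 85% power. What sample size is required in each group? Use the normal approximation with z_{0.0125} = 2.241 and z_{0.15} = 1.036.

Cohen's d = |M₁ − M₂| / SD_pooled = |48.3 − 29.5| / 23.4 = 18.8 / 23.4 = 0.803.
For two independent groups with equal n: n = 2·((z_{α/2} + z_β) / d)².
z_{α/2} + z_β = 2.241 + 1.036 = 3.277.
n = 2 × (3.277 / 0.803)² = 2 × 4.081² = 2 × 16.65 = 33.3.
Round up to the next whole participant.

n = 34 per group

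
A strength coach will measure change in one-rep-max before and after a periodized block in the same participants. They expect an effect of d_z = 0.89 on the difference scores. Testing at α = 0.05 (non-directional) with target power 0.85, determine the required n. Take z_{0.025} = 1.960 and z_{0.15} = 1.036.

n = 12 pairs

For a paired (one-sample on differences) test: n = ((z_{α/2} + z_β) / d)².
z_{α/2} + z_β = 1.960 + 1.036 = 2.996.
n = (2.996 / 0.89)² = 3.366² = 11.33.
Round up.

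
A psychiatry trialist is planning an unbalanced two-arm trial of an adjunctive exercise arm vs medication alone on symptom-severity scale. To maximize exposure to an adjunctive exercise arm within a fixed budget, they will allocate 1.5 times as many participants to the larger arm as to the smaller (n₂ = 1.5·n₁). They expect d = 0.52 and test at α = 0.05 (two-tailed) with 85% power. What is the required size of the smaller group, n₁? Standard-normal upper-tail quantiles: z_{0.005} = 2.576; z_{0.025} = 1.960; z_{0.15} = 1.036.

With allocation ratio k = n₂/n₁ = 1.5, Var(x̄₁−x̄₂) = σ²(1/n₁ + 1/(k·n₁)) = σ²·(k+1)/(k·n₁).
So n₁ = (1 + 1/k)·((z_{α/2} + z_β)/d)² = 1.667 × (2.996/0.52)².
n₁ = 1.667 × 33.20 = 55.3.
Round up: n₁ = 56, giving n₂ = 1.5 × 56 = 84.

n₁ = 56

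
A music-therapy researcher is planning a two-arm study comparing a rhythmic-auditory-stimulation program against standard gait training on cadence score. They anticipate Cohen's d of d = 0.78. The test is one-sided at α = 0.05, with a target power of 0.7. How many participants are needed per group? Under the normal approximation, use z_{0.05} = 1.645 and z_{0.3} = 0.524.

n = 16 per group

For two independent groups with equal n: n = 2·((z_{α} + z_β) / d)².
z_{α} + z_β = 1.645 + 0.524 = 2.169.
n = 2 × (2.169 / 0.78)² = 2 × 2.781² = 2 × 7.73 = 15.5.
Round up to the next whole participant.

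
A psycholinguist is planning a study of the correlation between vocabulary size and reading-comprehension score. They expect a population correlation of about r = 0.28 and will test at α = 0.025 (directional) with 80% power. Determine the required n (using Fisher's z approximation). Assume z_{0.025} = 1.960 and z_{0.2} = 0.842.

n = 98

Fisher's z: C = ½·ln((1+r)/(1−r)) = ½·ln(1.7778) = 0.2877.
n = ((z_{α} + z_β)/C)² + 3.
(1.960 + 0.842) / 0.2877 = 2.802 / 0.2877 = 9.739.
n = 9.739² + 3 = 94.85 + 3 = 97.9.
Round up.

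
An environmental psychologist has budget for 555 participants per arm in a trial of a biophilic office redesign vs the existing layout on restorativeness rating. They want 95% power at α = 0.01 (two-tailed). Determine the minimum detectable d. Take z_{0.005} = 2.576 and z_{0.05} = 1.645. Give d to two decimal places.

For two independent groups of n = 555 each: d_min = (z_{α/2} + z_β)·√(2/n).
z-sum = 2.576 + 1.645 = 4.221.
d_min = 4.221 × √(2/555) = 4.221 × 0.0600 = 0.253.

d_min ≈ 0.25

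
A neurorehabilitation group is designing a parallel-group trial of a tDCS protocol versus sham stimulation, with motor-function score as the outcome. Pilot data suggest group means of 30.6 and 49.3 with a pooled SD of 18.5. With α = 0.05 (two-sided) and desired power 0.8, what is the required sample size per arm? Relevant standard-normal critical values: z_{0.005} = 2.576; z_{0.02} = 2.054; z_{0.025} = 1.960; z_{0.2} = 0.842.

Cohen's d = |M₁ − M₂| / SD_pooled = |30.6 − 49.3| / 18.5 = 18.7 / 18.5 = 1.011.
For two independent groups with equal n: n = 2·((z_{α/2} + z_β) / d)².
z_{α/2} + z_β = 1.960 + 0.842 = 2.802.
n = 2 × (2.802 / 1.011)² = 2 × 2.772² = 2 × 7.68 = 15.4.
Round up to the next whole participant.

n = 16 per group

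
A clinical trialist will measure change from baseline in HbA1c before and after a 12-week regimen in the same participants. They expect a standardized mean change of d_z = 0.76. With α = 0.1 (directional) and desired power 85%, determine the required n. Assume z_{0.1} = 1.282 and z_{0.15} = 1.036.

n = 10 pairs

For a paired (one-sample on differences) test: n = ((z_{α} + z_β) / d)².
z_{α} + z_β = 1.282 + 1.036 = 2.318.
n = (2.318 / 0.76)² = 3.050² = 9.30.
Round up.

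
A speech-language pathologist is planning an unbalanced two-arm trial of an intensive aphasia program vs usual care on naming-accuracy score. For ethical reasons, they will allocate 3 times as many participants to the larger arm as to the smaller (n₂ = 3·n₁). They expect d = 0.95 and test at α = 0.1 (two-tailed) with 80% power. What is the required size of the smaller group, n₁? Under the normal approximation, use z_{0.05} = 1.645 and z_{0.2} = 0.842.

With allocation ratio k = n₂/n₁ = 3, Var(x̄₁−x̄₂) = σ²(1/n₁ + 1/(k·n₁)) = σ²·(k+1)/(k·n₁).
So n₁ = (1 + 1/k)·((z_{α/2} + z_β)/d)² = 1.333 × (2.487/0.95)².
n₁ = 1.333 × 6.85 = 9.1.
Round up: n₁ = 10, giving n₂ = 3 × 10 = 30.

n₁ = 10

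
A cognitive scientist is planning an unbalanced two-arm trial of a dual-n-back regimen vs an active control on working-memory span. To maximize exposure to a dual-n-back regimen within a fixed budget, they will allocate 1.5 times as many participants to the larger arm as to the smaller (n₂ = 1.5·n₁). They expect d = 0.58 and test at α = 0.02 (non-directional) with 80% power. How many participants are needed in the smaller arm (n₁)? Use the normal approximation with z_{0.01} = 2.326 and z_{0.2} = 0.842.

With allocation ratio k = n₂/n₁ = 1.5, Var(x̄₁−x̄₂) = σ²(1/n₁ + 1/(k·n₁)) = σ²·(k+1)/(k·n₁).
So n₁ = (1 + 1/k)·((z_{α/2} + z_β)/d)² = 1.667 × (3.168/0.58)².
n₁ = 1.667 × 29.83 = 49.7.
Round up: n₁ = 50, giving n₂ = 1.5 × 50 = 75.

n₁ = 50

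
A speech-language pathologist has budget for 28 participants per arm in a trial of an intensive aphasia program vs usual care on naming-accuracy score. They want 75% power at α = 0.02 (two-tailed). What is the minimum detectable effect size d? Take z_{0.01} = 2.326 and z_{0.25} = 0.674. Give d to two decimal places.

d_min ≈ 0.80

For two independent groups of n = 28 each: d_min = (z_{α/2} + z_β)·√(2/n).
z-sum = 2.326 + 0.674 = 3.000.
d_min = 3.000 × √(2/28) = 3.000 × 0.2673 = 0.802.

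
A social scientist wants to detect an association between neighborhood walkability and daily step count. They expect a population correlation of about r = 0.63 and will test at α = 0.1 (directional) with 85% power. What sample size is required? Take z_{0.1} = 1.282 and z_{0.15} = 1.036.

n = 13

Fisher's z: C = ½·ln((1+r)/(1−r)) = ½·ln(4.4054) = 0.7414.
n = ((z_{α} + z_β)/C)² + 3.
(1.282 + 1.036) / 0.7414 = 2.318 / 0.7414 = 3.127.
n = 3.127² + 3 = 9.78 + 3 = 12.8.
Round up.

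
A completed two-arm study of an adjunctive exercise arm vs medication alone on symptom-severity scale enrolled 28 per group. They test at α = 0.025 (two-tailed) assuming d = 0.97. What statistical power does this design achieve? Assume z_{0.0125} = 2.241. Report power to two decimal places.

For two equal groups, power = Φ(d·√(n/2) − z_{α/2}).
d·√(n/2) = 0.97 × √(28/2) = 0.97 × 3.742 = 3.629.
z_β = 3.629 − 2.241 = 1.388.
Power = Φ(1.388) = 0.917.

power ≈ 0.92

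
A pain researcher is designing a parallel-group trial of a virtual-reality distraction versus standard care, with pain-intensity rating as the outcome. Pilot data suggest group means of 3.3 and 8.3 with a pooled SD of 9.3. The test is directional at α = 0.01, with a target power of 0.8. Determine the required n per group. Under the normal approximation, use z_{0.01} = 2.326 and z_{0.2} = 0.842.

Cohen's d = |M₁ − M₂| / SD_pooled = |3.3 − 8.3| / 9.3 = 5.0 / 9.3 = 0.538.
For two independent groups with equal n: n = 2·((z_{α} + z_β) / d)².
z_{α} + z_β = 2.326 + 0.842 = 3.168.
n = 2 × (3.168 / 0.538)² = 2 × 5.888² = 2 × 34.67 = 69.3.
Round up to the next whole participant.

n = 70 per group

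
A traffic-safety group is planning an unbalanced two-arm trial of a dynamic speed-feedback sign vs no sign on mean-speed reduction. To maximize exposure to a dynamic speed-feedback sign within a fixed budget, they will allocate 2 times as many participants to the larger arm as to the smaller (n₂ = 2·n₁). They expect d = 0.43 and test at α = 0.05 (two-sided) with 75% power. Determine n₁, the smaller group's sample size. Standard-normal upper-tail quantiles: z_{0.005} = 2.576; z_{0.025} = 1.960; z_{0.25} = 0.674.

n₁ = 57

With allocation ratio k = n₂/n₁ = 2, Var(x̄₁−x̄₂) = σ²(1/n₁ + 1/(k·n₁)) = σ²·(k+1)/(k·n₁).
So n₁ = (1 + 1/k)·((z_{α/2} + z_β)/d)² = 1.500 × (2.634/0.43)².
n₁ = 1.500 × 37.52 = 56.3.
Round up: n₁ = 57, giving n₂ = 2 × 57 = 114.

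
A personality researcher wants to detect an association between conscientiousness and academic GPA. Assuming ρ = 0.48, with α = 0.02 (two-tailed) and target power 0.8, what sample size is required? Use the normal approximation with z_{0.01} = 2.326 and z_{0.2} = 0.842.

n = 40

Fisher's z: C = ½·ln((1+r)/(1−r)) = ½·ln(2.8462) = 0.5230.
n = ((z_{α/2} + z_β)/C)² + 3.
(2.326 + 0.842) / 0.5230 = 3.168 / 0.5230 = 6.057.
n = 6.057² + 3 = 36.69 + 3 = 39.7.
Round up.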